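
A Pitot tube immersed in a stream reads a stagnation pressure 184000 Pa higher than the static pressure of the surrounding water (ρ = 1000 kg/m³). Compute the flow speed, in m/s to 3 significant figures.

v ≈ 19.2 m/s

The dynamic pressure equals the rise in static pressure at the stagnation point: ΔP = ½ρv².
v = √(2ΔP/ρ) = √(2·184000/1000) = 19.2 m/s.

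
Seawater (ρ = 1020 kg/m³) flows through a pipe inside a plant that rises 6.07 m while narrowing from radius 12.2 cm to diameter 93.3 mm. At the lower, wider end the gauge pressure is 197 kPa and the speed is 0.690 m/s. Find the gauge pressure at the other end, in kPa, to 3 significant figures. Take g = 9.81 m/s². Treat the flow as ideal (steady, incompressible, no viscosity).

P₂ ≈ 125 kPa

Continuity gives A₁v₁ = A₂v₂, so v₂ = (468 cm²)/(68.4 cm²) × 0.690 m/s = 4.72 m/s.
Applying Bernoulli between the two ends and solving for P₂: P₂ = P₁ + ½ρ(v₁² − v₂²) − ρgΔh.
P₂ = 197000 + ½·1020·(0.690² − 4.72²) − 1020·9.81·(+6.07) = 197000 + (-11100) − (60700) = 125000 Pa.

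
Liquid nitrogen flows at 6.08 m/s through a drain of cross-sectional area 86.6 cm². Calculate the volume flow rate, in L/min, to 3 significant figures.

Q = A·v = 0.00866 m² × 6.08 m/s = 0.0527 m³/s.
Converting: 0.0527 m³/s × 60000 = 3160 L/min.

3160 L/min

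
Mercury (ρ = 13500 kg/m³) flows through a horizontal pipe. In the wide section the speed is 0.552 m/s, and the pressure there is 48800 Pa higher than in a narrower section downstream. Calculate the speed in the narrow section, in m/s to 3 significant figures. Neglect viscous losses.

Horizontal Bernoulli: P₁ + ½ρv₁² = P₂ + ½ρv₂², so v₂² = v₁² + 2(P₁ − P₂)/ρ.
v₂ = √(0.552² + 2·48800/13500) = √(0.305 + 7.23) = 2.74 m/s.

v₂ = 2.74 m/s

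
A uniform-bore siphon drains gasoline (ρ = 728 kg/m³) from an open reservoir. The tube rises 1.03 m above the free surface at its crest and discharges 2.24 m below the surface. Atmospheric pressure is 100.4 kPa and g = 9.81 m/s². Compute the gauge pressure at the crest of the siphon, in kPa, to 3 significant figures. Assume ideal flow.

P_gauge = -23.4 kPa

From the surface to the outlet (both open to atmosphere, surface at rest): v = √(2g·h_out) = √(2·9.81·2.24) = 6.63 m/s.
With constant cross-section the crest speed equals v; applying Bernoulli from the surface up to the crest, P_top = P_atm − ½ρv² − ρg·h_top.
P_top = 100400 − ½·728·6.63² − 728·9.81·1.03 = 77000 Pa. So P_gauge = P_top − P_atm = -23400 Pa.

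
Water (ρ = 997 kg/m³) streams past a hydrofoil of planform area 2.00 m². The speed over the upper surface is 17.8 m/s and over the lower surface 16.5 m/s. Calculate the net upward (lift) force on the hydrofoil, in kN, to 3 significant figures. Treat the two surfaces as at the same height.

With equal heights on the two surfaces, Bernoulli gives P_lower − P_upper = ½ρ(v_upper² − v_lower²).
ΔP = ½·997·(17.8² − 16.5²) = 22200 Pa.
Lift = ΔP · A = 22200 × 2.00 = 44500 N.

F = 44.5 kN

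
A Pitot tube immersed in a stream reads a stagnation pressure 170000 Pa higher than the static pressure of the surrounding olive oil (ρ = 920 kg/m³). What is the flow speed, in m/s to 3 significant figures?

The dynamic pressure equals the rise in static pressure at the stagnation point: ΔP = ½ρv².
v = √(2ΔP/ρ) = √(2·170000/920) = 19.2 m/s.

v ≈ 19.2 m/s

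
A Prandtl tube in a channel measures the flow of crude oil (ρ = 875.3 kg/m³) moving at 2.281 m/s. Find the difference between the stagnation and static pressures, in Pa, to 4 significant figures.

Bernoulli between the free stream and the stagnation point: ½ρv² = P_stag − P_static.
ΔP = ½·875.3·2.281² = 2277 Pa.

ΔP = 2277 Pa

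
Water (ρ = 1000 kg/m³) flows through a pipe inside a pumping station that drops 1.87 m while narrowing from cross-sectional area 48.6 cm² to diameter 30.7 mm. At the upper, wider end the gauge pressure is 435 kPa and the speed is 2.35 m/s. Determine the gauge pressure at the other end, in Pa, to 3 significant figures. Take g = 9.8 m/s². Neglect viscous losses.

P₂ ≈ 337000 Pa

Continuity gives A₁v₁ = A₂v₂, so v₂ = (48.6 cm²)/(7.40 cm²) × 2.35 m/s = 15.4 m/s.
Energy conservation along the streamline gives P₂ = P₁ − ½ρ(v₂² − v₁²) − ρg(h₂ − h₁).
P₂ = 435000 + ½·1000·(2.35² − 15.4²) − 1000·9.8·(−1.87) = 435000 + (-116000) − (-18300) = 337000 Pa.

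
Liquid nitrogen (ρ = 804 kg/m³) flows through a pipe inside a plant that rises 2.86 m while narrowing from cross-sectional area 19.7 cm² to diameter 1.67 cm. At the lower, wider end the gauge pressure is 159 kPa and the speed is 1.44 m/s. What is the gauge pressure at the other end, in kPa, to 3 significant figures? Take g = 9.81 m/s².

Continuity gives A₁v₁ = A₂v₂, so v₂ = (19.7 cm²)/(2.19 cm²) × 1.44 m/s = 13.0 m/s.
Applying Bernoulli between the two ends and solving for P₂: P₂ = P₁ + ½ρ(v₁² − v₂²) − ρgΔh.
P₂ = 159000 + ½·804·(1.44² − 13.0²) − 804·9.81·(+2.86) = 159000 + (-66600) − (22600) = 69800 Pa.

69.8 kPa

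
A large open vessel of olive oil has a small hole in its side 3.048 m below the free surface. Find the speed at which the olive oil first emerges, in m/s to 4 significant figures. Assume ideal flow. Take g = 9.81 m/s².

v ≈ 7.733 m/s

Torricelli's result v = √(2gh) gives v = √(2·9.81·3.048) = 7.733 m/s.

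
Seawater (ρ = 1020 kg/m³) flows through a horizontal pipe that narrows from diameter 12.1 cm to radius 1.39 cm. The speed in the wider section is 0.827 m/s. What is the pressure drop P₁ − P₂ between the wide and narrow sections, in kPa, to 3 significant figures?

ΔP ≈ 125 kPa

Continuity gives A₁v₁ = A₂v₂, so v₂ = (115 cm²)/(6.07 cm²) × 0.827 m/s = 15.7 m/s.
Along the horizontal streamline, P + ½ρv² is constant.
P₁ − P₂ = ½·1020·(15.7² − 0.827²) = ½·1020·245 = 125000 Pa.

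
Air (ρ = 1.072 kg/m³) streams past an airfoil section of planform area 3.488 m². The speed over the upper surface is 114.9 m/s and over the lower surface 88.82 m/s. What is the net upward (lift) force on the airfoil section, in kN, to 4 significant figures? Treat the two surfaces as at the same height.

With equal heights on the two surfaces, Bernoulli gives P_lower − P_upper = ½ρ(v_upper² − v_lower²).
ΔP = ½·1.072·(114.9² − 88.82²) = 2848 Pa.
Lift = ΔP · A = 2848 × 3.488 = 9933 N.

F ≈ 9.933 kN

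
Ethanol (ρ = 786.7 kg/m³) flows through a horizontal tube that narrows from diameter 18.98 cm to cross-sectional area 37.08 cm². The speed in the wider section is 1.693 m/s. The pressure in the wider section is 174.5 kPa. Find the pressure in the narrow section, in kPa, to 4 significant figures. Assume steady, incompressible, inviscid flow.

Mass conservation (A₁v₁ = A₂v₂) gives v₂ = 1.693 × 282.9/37.08 = 12.92 m/s.
Along the horizontal streamline, P + ½ρv² is constant.
P₂ = P₁ − ½ρ(v₂² − v₁²) = 174500 − ½·786.7·(12.92² − 1.693²) = 174500 − 64510 = 110000 Pa.

P₂ ≈ 110.0 kPa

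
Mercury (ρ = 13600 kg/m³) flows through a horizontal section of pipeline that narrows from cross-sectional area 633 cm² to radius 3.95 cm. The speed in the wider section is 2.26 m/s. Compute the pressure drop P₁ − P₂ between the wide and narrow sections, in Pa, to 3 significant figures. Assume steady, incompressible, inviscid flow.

ΔP ≈ 5760000 Pa

Mass conservation (A₁v₁ = A₂v₂) gives v₂ = 2.26 × 633/49.0 = 29.2 m/s.
Along the horizontal streamline, P + ½ρv² is constant.
P₁ − P₂ = ½·13600·(29.2² − 2.26²) = ½·13600·847 = 5760000 Pa.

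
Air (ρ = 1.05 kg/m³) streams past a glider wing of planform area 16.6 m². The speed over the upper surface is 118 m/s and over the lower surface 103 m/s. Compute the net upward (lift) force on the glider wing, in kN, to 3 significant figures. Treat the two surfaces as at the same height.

With equal heights on the two surfaces, Bernoulli gives P_lower − P_upper = ½ρ(v_upper² − v_lower²).
ΔP = ½·1.05·(118² − 103²) = 1740 Pa.
Lift = ΔP · A = 1740 × 16.6 = 28900 N.

F = 28.9 kN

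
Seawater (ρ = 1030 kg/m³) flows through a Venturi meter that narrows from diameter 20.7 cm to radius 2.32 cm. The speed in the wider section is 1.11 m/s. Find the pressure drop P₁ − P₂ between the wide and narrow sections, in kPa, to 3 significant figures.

ΔP = 251 kPa

Mass conservation (A₁v₁ = A₂v₂) gives v₂ = 1.11 × 337/16.9 = 22.1 m/s.
With no height change, Bernoulli's equation is P₁ + ½ρv₁² = P₂ + ½ρv₂².
P₁ − P₂ = ½·1030·(22.1² − 1.11²) = ½·1030·487 = 251000 Pa.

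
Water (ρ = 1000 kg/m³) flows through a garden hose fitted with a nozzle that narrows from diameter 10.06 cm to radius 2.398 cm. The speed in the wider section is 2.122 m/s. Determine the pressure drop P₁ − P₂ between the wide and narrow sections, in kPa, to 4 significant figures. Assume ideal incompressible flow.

ΔP ≈ 41.33 kPa

By continuity, v₂ = v₁·A₁/A₂ = 2.122·(79.49/18.07) = 9.336 m/s.
Along the horizontal streamline, P + ½ρv² is constant.
P₁ − P₂ = ½·1000·(9.336² − 2.122²) = ½·1000·82.67 = 41330 Pa.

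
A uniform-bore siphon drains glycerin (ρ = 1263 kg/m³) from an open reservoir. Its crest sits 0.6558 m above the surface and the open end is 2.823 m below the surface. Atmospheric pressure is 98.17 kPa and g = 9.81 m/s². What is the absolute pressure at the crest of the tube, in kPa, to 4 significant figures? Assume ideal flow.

Bernoulli surface→outlet gives ½v² = g·h_out, so v = √(2·9.81·2.823) = 7.442 m/s.
The bore is uniform, so the speed at the crest is the same v. Bernoulli surface→crest: P_atm = P_top + ½ρv² + ρg·h_top.
P_top = 98170 − ½·1263·7.442² − 1263·9.81·0.6558 = 55070 Pa.

P_top ≈ 55.07 kPa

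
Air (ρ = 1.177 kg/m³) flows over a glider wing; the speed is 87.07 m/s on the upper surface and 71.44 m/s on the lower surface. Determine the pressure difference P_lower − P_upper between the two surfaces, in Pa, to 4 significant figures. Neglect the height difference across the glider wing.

Bernoulli (same height): P_lower − P_upper = ½ρ(v_upper² − v_lower²).
ΔP = ½·1.177·(87.07² − 71.44²) = 1458 Pa.

ΔP = 1458 Pa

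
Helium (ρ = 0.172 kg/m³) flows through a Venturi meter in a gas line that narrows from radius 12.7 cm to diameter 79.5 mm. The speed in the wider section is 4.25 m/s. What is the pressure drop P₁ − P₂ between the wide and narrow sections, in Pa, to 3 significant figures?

160 Pa

Mass conservation (A₁v₁ = A₂v₂) gives v₂ = 4.25 × 507/49.6 = 43.4 m/s.
Bernoulli (h₁ = h₂): P₁ − P₂ = ½ρ(v₂² − v₁²).
P₁ − P₂ = ½·0.172·(43.4² − 4.25²) = ½·0.172·1860 = 160 Pa.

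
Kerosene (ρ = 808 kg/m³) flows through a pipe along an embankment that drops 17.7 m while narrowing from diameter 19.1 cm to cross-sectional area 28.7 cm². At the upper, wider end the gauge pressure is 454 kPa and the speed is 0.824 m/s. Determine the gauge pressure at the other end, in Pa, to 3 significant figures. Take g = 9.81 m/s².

By continuity, v₂ = v₁·A₁/A₂ = 0.824·(287/28.7) = 8.23 m/s.
Energy conservation along the streamline gives P₂ = P₁ − ½ρ(v₂² − v₁²) − ρg(h₂ − h₁).
P₂ = 454000 + ½·808·(0.824² − 8.23²) − 808·9.81·(−17.7) = 454000 + (-27100) − (-140000) = 567000 Pa.

567000 Pa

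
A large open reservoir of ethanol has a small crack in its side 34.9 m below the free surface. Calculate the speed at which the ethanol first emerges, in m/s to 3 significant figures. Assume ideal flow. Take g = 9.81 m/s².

26.2 m/s

Bernoulli from surface to hole (P equal, v_surface ≈ 0): v = √(2gh) = √(2×9.81×34.9) = 26.2 m/s.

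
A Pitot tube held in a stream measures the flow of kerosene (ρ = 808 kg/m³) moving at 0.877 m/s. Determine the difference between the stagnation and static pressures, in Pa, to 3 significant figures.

ΔP ≈ 311 Pa

Bernoulli between the free stream and the stagnation point: ½ρv² = P_stag − P_static.
ΔP = ½·808·0.877² = 311 Pa.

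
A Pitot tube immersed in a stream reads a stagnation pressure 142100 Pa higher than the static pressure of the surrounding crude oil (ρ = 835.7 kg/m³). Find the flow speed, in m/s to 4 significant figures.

The dynamic pressure equals the rise in static pressure at the stagnation point: ΔP = ½ρv².
v = √(2ΔP/ρ) = √(2·142100/835.7) = 18.44 m/s.

v ≈ 18.44 m/s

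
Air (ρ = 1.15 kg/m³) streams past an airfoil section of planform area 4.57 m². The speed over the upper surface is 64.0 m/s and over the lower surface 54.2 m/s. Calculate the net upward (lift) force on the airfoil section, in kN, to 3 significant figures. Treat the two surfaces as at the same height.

F = 3.04 kN

The faster flow above has the lower pressure; Bernoulli (same height) gives ΔP = ½ρ(v_up² − v_low²).
ΔP = ½·1.15·(64.0² − 54.2²) = 666 Pa.
Lift = ΔP · A = 666 × 4.57 = 3040 N.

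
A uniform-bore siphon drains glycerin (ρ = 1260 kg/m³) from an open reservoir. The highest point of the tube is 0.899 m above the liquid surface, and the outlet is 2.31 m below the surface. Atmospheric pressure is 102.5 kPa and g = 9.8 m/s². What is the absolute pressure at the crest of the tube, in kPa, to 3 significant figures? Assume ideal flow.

P_top ≈ 62.9 kPa

From the surface to the outlet (both open to atmosphere, surface at rest): v = √(2g·h_out) = √(2·9.8·2.31) = 6.73 m/s.
With constant cross-section the crest speed equals v; applying Bernoulli from the surface up to the crest, P_top = P_atm − ½ρv² − ρg·h_top.
P_top = 102500 − ½·1260·6.73² − 1260·9.8·0.899 = 62900 Pa.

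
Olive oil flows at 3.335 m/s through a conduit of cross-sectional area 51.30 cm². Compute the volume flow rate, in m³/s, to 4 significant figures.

Q ≈ 0.01711 m³/s

Q = A·v = 0.005130 m² × 3.335 m/s = 0.01711 m³/s.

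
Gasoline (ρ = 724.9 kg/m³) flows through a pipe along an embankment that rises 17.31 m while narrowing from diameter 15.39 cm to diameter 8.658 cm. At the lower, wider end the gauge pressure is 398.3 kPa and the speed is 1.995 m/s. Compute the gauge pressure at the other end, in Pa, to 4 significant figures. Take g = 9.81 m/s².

By continuity, v₂ = v₁·A₁/A₂ = 1.995·(186.0/58.87) = 6.304 m/s.
Energy conservation along the streamline gives P₂ = P₁ − ½ρ(v₂² − v₁²) − ρg(h₂ − h₁).
P₂ = 398300 + ½·724.9·(1.995² − 6.304²) − 724.9·9.81·(+17.31) = 398300 + (-12960) − (123100) = 262200 Pa.

P₂ = 262200 Pa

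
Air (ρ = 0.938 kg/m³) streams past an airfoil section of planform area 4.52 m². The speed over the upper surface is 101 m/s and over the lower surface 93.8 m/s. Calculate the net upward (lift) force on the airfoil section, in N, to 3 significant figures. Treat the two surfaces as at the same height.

With equal heights on the two surfaces, Bernoulli gives P_lower − P_upper = ½ρ(v_upper² − v_lower²).
ΔP = ½·0.938·(101² − 93.8²) = 658 Pa.
Lift = ΔP · A = 658 × 4.52 = 2970 N.

2970 N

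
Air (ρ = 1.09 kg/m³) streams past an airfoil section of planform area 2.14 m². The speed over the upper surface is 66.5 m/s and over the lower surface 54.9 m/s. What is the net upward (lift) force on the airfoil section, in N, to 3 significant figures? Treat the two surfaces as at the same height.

The faster flow above has the lower pressure; Bernoulli (same height) gives ΔP = ½ρ(v_up² − v_low²).
ΔP = ½·1.09·(66.5² − 54.9²) = 767 Pa.
Lift = ΔP · A = 767 × 2.14 = 1640 N.

F ≈ 1640 N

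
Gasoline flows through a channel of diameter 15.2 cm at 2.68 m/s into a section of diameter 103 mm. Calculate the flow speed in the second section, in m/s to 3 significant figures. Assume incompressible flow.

Mass conservation (A₁v₁ = A₂v₂) gives v₂ = 2.68 × 181/83.3 = 5.84 m/s.

5.84 m/s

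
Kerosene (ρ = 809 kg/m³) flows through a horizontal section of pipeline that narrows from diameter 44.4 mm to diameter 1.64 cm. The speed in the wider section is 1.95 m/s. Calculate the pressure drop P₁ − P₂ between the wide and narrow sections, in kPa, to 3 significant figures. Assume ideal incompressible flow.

The volume flow rate is constant, so v₂ = (A₁/A₂)v₁ = (15.5/2.11)·1.95 = 14.3 m/s.
Along the horizontal streamline, P + ½ρv² is constant.
P₁ − P₂ = ½·809·(14.3² − 1.95²) = ½·809·200 = 81100 Pa.

ΔP = 81.1 kPa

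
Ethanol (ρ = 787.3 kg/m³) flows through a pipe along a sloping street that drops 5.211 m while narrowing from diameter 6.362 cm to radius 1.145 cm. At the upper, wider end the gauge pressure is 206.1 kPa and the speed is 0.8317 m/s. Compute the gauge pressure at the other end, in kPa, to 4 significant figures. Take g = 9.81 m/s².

P₂ = 230.4 kPa

Continuity gives A₁v₁ = A₂v₂, so v₂ = (31.79 cm²)/(4.119 cm²) × 0.8317 m/s = 6.419 m/s.
Energy conservation along the streamline gives P₂ = P₁ − ½ρ(v₂² − v₁²) − ρg(h₂ − h₁).
P₂ = 206100 + ½·787.3·(0.8317² − 6.419²) − 787.3·9.81·(−5.211) = 206100 + (-15950) − (-40250) = 230400 Pa.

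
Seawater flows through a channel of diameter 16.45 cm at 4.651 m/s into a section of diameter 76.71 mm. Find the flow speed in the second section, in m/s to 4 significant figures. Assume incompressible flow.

v₂ ≈ 21.39 m/s

Mass conservation (A₁v₁ = A₂v₂) gives v₂ = 4.651 × 212.5/46.22 = 21.39 m/s.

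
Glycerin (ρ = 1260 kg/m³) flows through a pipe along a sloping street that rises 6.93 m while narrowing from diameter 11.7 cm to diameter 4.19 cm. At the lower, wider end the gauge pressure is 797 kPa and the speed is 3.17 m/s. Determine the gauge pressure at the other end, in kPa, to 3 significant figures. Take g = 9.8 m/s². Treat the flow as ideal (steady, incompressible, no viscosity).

P₂ ≈ 333 kPa

Continuity gives A₁v₁ = A₂v₂, so v₂ = (108 cm²)/(13.8 cm²) × 3.17 m/s = 24.7 m/s.
Energy conservation along the streamline gives P₂ = P₁ − ½ρ(v₂² − v₁²) − ρg(h₂ − h₁).
P₂ = 797000 + ½·1260·(3.17² − 24.7²) − 1260·9.8·(+6.93) = 797000 + (-379000) − (85600) = 333000 Pa.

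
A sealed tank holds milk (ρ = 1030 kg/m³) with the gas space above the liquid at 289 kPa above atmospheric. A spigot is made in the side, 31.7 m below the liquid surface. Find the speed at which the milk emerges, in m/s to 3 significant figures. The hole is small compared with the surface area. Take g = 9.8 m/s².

Take point 1 at the surface (v₁ ≈ 0) and point 2 at the hole (at atmospheric pressure). Bernoulli: P₁ + ρg h = P_atm + ½ρv₂².
With P₁ − P_atm = 289000 Pa, v₂ = √(2gh + 2ΔP/ρ) = √(2·9.8·31.7 + 2·289000/1030) = 34.4 m/s.

v ≈ 34.4 m/s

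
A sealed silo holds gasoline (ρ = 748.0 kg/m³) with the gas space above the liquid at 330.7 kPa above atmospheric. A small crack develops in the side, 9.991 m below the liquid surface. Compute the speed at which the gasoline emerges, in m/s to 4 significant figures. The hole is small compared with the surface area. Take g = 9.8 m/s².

v = 32.86 m/s

Take point 1 at the surface (v₁ ≈ 0) and point 2 at the hole (at atmospheric pressure). Bernoulli: P₁ + ρg h = P_atm + ½ρv₂².
With P₁ − P_atm = 330700 Pa, v₂ = √(2gh + 2ΔP/ρ) = √(2·9.8·9.991 + 2·330700/748.0) = 32.86 m/s.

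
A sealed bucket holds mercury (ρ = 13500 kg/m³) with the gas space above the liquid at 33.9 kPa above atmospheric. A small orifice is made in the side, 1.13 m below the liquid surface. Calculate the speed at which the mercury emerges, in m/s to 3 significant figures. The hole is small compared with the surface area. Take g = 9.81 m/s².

Take point 1 at the surface (v₁ ≈ 0) and point 2 at the hole (at atmospheric pressure). Bernoulli: P₁ + ρg h = P_atm + ½ρv₂².
With P₁ − P_atm = 33900 Pa, v₂ = √(2gh + 2ΔP/ρ) = √(2·9.81·1.13 + 2·33900/13500) = 5.21 m/s.

5.21 m/s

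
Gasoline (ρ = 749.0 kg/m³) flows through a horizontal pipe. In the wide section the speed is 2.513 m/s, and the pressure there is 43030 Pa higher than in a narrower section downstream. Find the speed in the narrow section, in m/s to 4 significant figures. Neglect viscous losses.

Along the level pipe P + ½ρv² is conserved, hence v₂² = v₁² + 2(P₁ − P₂)/ρ.
v₂ = √(2.513² + 2·43030/749.0) = √(6.315 + 114.9) = 11.01 m/s.

v₂ ≈ 11.01 m/s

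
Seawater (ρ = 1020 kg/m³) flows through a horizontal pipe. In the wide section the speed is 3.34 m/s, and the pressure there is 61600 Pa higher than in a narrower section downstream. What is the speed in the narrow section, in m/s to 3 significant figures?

v₂ ≈ 11.5 m/s

Along the level pipe P + ½ρv² is conserved, hence v₂² = v₁² + 2(P₁ − P₂)/ρ.
v₂ = √(3.34² + 2·61600/1020) = √(11.2 + 121) = 11.5 m/s.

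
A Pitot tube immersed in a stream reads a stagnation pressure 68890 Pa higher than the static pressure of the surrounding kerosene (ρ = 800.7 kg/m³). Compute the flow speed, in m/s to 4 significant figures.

At the stagnation point the flow is brought to rest, so Bernoulli gives P_stag − P_static = ½ρv².
v = √(2ΔP/ρ) = √(2·68890/800.7) = 13.12 m/s.

13.12 m/s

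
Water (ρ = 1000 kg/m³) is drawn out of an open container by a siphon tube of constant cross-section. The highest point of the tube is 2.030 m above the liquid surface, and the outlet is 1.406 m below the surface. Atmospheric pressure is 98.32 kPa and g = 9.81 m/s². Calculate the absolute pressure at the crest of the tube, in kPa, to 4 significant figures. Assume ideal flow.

P_top = 64.61 kPa

Bernoulli surface→outlet gives ½v² = g·h_out, so v = √(2·9.81·1.406) = 5.252 m/s.
With constant cross-section the crest speed equals v; applying Bernoulli from the surface up to the crest, P_top = P_atm − ½ρv² − ρg·h_top.
P_top = 98320 − ½·1000·5.252² − 1000·9.81·2.030 = 64610 Pa.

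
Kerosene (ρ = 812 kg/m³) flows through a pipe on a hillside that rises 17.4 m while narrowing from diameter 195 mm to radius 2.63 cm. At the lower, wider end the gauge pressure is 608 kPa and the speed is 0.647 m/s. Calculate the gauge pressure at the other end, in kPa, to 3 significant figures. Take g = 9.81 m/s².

Mass conservation (A₁v₁ = A₂v₂) gives v₂ = 0.647 × 299/21.7 = 8.89 m/s.
Bernoulli: P₁ + ½ρv₁² + ρg h₁ = P₂ + ½ρv₂² + ρg h₂, so P₂ = P₁ + ½ρ(v₁² − v₂²) − ρg(h₂ − h₁).
P₂ = 608000 + ½·812·(0.647² − 8.89²) − 812·9.81·(+17.4) = 608000 + (-31900) − (139000) = 437000 Pa.

P₂ ≈ 437 kPa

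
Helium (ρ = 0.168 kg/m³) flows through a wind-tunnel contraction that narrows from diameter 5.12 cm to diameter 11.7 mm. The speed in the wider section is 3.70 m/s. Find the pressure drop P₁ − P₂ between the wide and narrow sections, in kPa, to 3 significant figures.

0.421 kPa

Mass conservation (A₁v₁ = A₂v₂) gives v₂ = 3.70 × 20.6/1.08 = 70.9 m/s.
The pipe is horizontal, so Bernoulli reduces to P₁ + ½ρv₁² = P₂ + ½ρv₂².
P₁ − P₂ = ½·0.168·(70.9² − 3.70²) = ½·0.168·5010 = 421 Pa.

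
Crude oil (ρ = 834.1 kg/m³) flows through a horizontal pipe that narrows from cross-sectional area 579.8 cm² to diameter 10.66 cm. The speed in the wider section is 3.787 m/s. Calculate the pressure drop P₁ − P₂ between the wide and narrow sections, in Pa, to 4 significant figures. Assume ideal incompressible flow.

ΔP ≈ 246400 Pa

Mass conservation (A₁v₁ = A₂v₂) gives v₂ = 3.787 × 579.8/89.25 = 24.60 m/s.
The pipe is horizontal, so Bernoulli reduces to P₁ + ½ρv₁² = P₂ + ½ρv₂².
P₁ − P₂ = ½·834.1·(24.60² − 3.787²) = ½·834.1·590.9 = 246400 Pa.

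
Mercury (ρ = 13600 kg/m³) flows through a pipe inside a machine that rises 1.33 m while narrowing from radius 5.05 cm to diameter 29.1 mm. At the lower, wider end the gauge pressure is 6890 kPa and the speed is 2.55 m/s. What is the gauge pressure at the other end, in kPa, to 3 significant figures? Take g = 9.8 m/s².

Mass conservation (A₁v₁ = A₂v₂) gives v₂ = 2.55 × 80.1/6.65 = 30.7 m/s.
Bernoulli: P₁ + ½ρv₁² + ρg h₁ = P₂ + ½ρv₂² + ρg h₂, so P₂ = P₁ + ½ρ(v₁² − v₂²) − ρg(h₂ − h₁).
P₂ = 6890000 + ½·13600·(2.55² − 30.7²) − 13600·9.8·(+1.33) = 6890000 + (-6370000) − (177000) = 340000 Pa.

340 kPa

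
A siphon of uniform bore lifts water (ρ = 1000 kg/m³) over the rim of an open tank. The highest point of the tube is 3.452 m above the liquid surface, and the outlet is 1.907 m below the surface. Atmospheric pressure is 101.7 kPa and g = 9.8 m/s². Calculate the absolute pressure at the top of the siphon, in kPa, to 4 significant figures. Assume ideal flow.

P_top ≈ 49.18 kPa

Bernoulli surface→outlet gives ½v² = g·h_out, so v = √(2·9.8·1.907) = 6.114 m/s.
The bore is uniform, so the speed at the crest is the same v. Bernoulli surface→crest: P_atm = P_top + ½ρv² + ρg·h_top.
P_top = 101700 − ½·1000·6.114² − 1000·9.8·3.452 = 49180 Pa.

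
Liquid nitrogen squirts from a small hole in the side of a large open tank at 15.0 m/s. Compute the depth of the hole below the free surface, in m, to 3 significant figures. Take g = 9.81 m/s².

h ≈ 11.5 m

Inverting v = √(2gh) gives h = v² / 2g.
h = 15.0²/(2·9.81) = 225/19.62 = 11.5 m.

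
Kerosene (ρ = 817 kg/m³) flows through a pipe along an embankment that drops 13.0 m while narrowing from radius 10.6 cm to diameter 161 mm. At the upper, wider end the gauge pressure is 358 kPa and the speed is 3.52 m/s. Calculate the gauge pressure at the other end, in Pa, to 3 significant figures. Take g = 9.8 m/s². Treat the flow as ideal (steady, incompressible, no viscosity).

By continuity, v₂ = v₁·A₁/A₂ = 3.52·(353/204) = 6.10 m/s.
Energy conservation along the streamline gives P₂ = P₁ − ½ρ(v₂² − v₁²) − ρg(h₂ − h₁).
P₂ = 358000 + ½·817·(3.52² − 6.10²) − 817·9.8·(−13.0) = 358000 + (-10200) − (-104000) = 452000 Pa.

P₂ ≈ 452000 Pa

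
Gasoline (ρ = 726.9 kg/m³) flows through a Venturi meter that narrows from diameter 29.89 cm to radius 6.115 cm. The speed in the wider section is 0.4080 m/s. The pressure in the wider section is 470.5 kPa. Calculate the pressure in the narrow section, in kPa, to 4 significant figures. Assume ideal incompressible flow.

Continuity gives A₁v₁ = A₂v₂, so v₂ = (701.7 cm²)/(117.5 cm²) × 0.4080 m/s = 2.437 m/s.
The pipe is horizontal, so Bernoulli reduces to P₁ + ½ρv₁² = P₂ + ½ρv₂².
P₂ = P₁ − ½ρ(v₂² − v₁²) = 470500 − ½·726.9·(2.437² − 0.4080²) = 470500 − 2098 = 468400 Pa.

468.4 kPa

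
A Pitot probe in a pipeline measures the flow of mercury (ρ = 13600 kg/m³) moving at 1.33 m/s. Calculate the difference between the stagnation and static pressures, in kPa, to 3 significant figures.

Bernoulli between the free stream and the stagnation point: ½ρv² = P_stag − P_static.
ΔP = ½·13600·1.33² = 12000 Pa.

ΔP ≈ 12.0 kPa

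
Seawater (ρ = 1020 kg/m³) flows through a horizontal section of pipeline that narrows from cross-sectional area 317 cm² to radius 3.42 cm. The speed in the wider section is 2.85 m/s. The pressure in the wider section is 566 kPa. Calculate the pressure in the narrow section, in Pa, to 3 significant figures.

Continuity gives A₁v₁ = A₂v₂, so v₂ = (317 cm²)/(36.7 cm²) × 2.85 m/s = 24.6 m/s.
The pipe is horizontal, so Bernoulli reduces to P₁ + ½ρv₁² = P₂ + ½ρv₂².
P₂ = P₁ − ½ρ(v₂² − v₁²) = 566000 − ½·1020·(24.6² − 2.85²) = 566000 − 304000 = 262000 Pa.

P₂ = 262000 Pa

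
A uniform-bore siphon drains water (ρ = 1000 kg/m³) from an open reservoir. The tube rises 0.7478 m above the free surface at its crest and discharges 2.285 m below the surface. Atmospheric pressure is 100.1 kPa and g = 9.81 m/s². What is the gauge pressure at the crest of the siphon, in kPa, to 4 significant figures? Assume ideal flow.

Bernoulli surface→outlet gives ½v² = g·h_out, so v = √(2·9.81·2.285) = 6.696 m/s.
The bore is uniform, so the speed at the crest is the same v. Bernoulli surface→crest: P_atm = P_top + ½ρv² + ρg·h_top.
P_top = 100100 − ½·1000·6.696² − 1000·9.81·0.7478 = 70350 Pa. So P_gauge = P_top − P_atm = -29750 Pa.

-29.75 kPa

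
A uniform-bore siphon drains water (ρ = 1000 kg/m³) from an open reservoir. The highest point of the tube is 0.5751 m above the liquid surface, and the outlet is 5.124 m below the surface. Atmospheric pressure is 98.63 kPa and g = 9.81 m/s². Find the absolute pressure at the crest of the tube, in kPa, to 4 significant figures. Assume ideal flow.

P_top ≈ 42.72 kPa

The outlet speed comes from Torricelli: v = √(2g·5.124) = 10.03 m/s.
Continuity keeps v the same throughout the tube; from surface to crest, P_atm + 0 = P_top + ½ρv² + ρg·h_top.
P_top = 98630 − ½·1000·10.03² − 1000·9.81·0.5751 = 42720 Pa.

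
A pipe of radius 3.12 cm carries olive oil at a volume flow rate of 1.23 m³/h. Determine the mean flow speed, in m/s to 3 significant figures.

v ≈ 0.112 m/s

Q = 1.23 m³/h = 0.000342 m³/s.
v = Q/A = 0.000342 / 0.00306 = 0.112 m/s.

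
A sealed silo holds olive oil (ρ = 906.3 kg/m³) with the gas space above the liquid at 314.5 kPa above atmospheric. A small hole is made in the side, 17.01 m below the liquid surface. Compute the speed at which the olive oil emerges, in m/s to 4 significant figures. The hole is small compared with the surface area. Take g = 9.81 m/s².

Take point 1 at the surface (v₁ ≈ 0) and point 2 at the hole (at atmospheric pressure). Bernoulli: P₁ + ρg h = P_atm + ½ρv₂².
With P₁ − P_atm = 314500 Pa, v₂ = √(2gh + 2ΔP/ρ) = √(2·9.81·17.01 + 2·314500/906.3) = 32.06 m/s.

v ≈ 32.06 m/s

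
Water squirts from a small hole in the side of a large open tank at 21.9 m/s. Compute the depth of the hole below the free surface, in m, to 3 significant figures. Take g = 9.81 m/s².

h = 24.4 m

Inverting v = √(2gh) gives h = v² / 2g.
h = 21.9²/(2·9.81) = 480/19.62 = 24.4 m.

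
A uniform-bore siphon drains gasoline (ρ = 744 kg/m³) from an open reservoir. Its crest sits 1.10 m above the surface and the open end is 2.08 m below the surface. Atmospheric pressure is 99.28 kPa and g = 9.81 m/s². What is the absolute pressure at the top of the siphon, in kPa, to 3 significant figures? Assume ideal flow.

P_top = 76.1 kPa

Bernoulli surface→outlet gives ½v² = g·h_out, so v = √(2·9.81·2.08) = 6.39 m/s.
Continuity keeps v the same throughout the tube; from surface to crest, P_atm + 0 = P_top + ½ρv² + ρg·h_top.
P_top = 99280 − ½·744·6.39² − 744·9.81·1.10 = 76100 Pa.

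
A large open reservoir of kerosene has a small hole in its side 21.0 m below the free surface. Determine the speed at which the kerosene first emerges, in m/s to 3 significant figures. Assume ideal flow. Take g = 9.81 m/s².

With the surface at rest and both surface and jet at atmospheric pressure, Bernoulli gives ρg h = ½ρv², so v = √(2gh) = √(2·9.81·21.0) = 20.3 m/s.

v ≈ 20.3 m/s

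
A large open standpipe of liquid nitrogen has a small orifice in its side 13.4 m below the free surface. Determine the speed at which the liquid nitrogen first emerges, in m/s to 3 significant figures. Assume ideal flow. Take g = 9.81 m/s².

With the surface at rest and both surface and jet at atmospheric pressure, Bernoulli gives ρg h = ½ρv², so v = √(2gh) = √(2·9.81·13.4) = 16.2 m/s.

16.2 m/s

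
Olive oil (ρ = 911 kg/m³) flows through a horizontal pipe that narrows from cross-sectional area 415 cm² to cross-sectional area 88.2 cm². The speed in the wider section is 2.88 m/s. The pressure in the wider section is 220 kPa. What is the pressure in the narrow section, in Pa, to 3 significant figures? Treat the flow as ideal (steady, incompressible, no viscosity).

By continuity, v₂ = v₁·A₁/A₂ = 2.88·(415/88.2) = 13.6 m/s.
Bernoulli (h₁ = h₂): P₁ − P₂ = ½ρ(v₂² − v₁²).
P₂ = P₁ − ½ρ(v₂² − v₁²) = 220000 − ½·911·(13.6² − 2.88²) = 220000 − 79900 = 140000 Pa.

140000 Pa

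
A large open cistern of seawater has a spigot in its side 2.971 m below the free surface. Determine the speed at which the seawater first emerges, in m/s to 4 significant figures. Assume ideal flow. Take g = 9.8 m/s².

With the surface at rest and both surface and jet at atmospheric pressure, Bernoulli gives ρg h = ½ρv², so v = √(2gh) = √(2·9.8·2.971) = 7.631 m/s.

v ≈ 7.631 m/s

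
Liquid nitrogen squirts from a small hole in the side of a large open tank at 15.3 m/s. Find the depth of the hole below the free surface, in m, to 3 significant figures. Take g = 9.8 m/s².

Inverting v = √(2gh) gives h = v² / 2g.
h = 15.3²/(2·9.8) = 234/19.60 = 11.9 m.

11.9 m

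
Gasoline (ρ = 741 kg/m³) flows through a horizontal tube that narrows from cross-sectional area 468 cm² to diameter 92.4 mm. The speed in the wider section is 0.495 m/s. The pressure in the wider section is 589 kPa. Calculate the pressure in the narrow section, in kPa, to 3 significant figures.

585 kPa

Mass conservation (A₁v₁ = A₂v₂) gives v₂ = 0.495 × 468/67.1 = 3.45 m/s.
The pipe is horizontal, so Bernoulli reduces to P₁ + ½ρv₁² = P₂ + ½ρv₂².
P₂ = P₁ − ½ρ(v₂² − v₁²) = 589000 − ½·741·(3.45² − 0.495²) = 589000 − 4330 = 585000 Pa.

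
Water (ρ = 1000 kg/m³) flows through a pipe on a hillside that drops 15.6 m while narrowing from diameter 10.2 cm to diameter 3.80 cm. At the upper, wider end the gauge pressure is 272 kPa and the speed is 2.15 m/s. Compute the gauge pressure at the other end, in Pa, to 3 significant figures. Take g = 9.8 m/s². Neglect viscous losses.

307000 Pa

Continuity gives A₁v₁ = A₂v₂, so v₂ = (81.7 cm²)/(11.3 cm²) × 2.15 m/s = 15.5 m/s.
Energy conservation along the streamline gives P₂ = P₁ − ½ρ(v₂² − v₁²) − ρg(h₂ − h₁).
P₂ = 272000 + ½·1000·(2.15² − 15.5²) − 1000·9.8·(−15.6) = 272000 + (-118000) − (-153000) = 307000 Pa.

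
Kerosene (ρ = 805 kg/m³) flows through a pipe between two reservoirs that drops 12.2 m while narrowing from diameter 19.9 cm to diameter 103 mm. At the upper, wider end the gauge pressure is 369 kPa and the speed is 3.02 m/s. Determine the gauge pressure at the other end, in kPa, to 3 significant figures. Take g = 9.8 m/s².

P₂ = 418 kPa

Mass conservation (A₁v₁ = A₂v₂) gives v₂ = 3.02 × 311/83.3 = 11.3 m/s.
Applying Bernoulli between the two ends and solving for P₂: P₂ = P₁ + ½ρ(v₁² − v₂²) − ρgΔh.
P₂ = 369000 + ½·805·(3.02² − 11.3²) − 805·9.8·(−12.2) = 369000 + (-47500) − (-96200) = 418000 Pa.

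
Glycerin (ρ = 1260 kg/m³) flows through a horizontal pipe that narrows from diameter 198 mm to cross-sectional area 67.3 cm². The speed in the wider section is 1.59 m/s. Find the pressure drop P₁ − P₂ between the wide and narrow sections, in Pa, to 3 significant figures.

ΔP ≈ 31700 Pa

Continuity gives A₁v₁ = A₂v₂, so v₂ = (308 cm²)/(67.3 cm²) × 1.59 m/s = 7.27 m/s.
The pipe is horizontal, so Bernoulli reduces to P₁ + ½ρv₁² = P₂ + ½ρv₂².
P₁ − P₂ = ½·1260·(7.27² − 1.59²) = ½·1260·50.4 = 31700 Pa.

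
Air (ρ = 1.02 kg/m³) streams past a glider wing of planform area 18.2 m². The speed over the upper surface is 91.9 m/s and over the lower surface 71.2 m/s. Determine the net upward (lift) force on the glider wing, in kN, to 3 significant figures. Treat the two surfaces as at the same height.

F ≈ 31.3 kN

The faster flow above has the lower pressure; Bernoulli (same height) gives ΔP = ½ρ(v_up² − v_low²).
ΔP = ½·1.02·(91.9² − 71.2²) = 1720 Pa.
Lift = ΔP · A = 1720 × 18.2 = 31300 N.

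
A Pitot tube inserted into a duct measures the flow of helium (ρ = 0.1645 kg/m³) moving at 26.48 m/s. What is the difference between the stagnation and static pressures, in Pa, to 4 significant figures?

At the stagnation point the flow is brought to rest, so Bernoulli gives P_stag − P_static = ½ρv².
ΔP = ½·0.1645·26.48² = 57.67 Pa.

ΔP ≈ 57.67 Pa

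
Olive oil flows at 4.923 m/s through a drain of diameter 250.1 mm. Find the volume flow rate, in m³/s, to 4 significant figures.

0.2419 m³/s

Q = A·v = 0.04913 m² × 4.923 m/s = 0.2419 m³/s.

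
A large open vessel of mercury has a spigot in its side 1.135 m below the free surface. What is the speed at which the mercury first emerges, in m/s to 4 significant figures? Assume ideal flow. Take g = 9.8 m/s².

With the surface at rest and both surface and jet at atmospheric pressure, Bernoulli gives ρg h = ½ρv², so v = √(2gh) = √(2·9.8·1.135) = 4.717 m/s.

v ≈ 4.717 m/s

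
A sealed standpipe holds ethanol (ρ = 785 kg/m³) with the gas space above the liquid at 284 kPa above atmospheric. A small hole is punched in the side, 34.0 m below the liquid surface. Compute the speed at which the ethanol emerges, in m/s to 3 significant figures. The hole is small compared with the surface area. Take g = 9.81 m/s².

v ≈ 37.3 m/s

Take point 1 at the surface (v₁ ≈ 0) and point 2 at the hole (at atmospheric pressure). Bernoulli: P₁ + ρg h = P_atm + ½ρv₂².
With P₁ − P_atm = 284000 Pa, v₂ = √(2gh + 2ΔP/ρ) = √(2·9.81·34.0 + 2·284000/785) = 37.3 m/s.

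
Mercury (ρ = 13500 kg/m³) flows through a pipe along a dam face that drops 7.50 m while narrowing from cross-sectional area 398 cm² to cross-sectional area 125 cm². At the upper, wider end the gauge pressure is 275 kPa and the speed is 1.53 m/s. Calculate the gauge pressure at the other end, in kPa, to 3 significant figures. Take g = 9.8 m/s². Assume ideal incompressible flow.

The volume flow rate is constant, so v₂ = (A₁/A₂)v₁ = (398/125)·1.53 = 4.87 m/s.
Bernoulli: P₁ + ½ρv₁² + ρg h₁ = P₂ + ½ρv₂² + ρg h₂, so P₂ = P₁ + ½ρ(v₁² − v₂²) − ρg(h₂ − h₁).
P₂ = 275000 + ½·13500·(1.53² − 4.87²) − 13500·9.8·(−7.50) = 275000 + (-144000) − (-992000) = 1120000 Pa.

P₂ ≈ 1120 kPa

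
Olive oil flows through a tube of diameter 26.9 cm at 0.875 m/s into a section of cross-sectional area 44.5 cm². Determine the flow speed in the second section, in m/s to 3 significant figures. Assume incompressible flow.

v₂ ≈ 11.2 m/s

Mass conservation (A₁v₁ = A₂v₂) gives v₂ = 0.875 × 568/44.5 = 11.2 m/s.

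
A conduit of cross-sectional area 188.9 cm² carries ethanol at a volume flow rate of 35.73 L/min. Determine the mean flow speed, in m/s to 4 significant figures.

Q = 35.73 L/min = 0.0005955 m³/s.
v = Q/A = 0.0005955 / 0.01889 = 0.03152 m/s.

v ≈ 0.03152 m/s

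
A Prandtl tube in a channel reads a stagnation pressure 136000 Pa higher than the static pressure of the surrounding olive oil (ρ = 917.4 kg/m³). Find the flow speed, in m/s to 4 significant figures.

v ≈ 17.22 m/s

At the stagnation point the flow is brought to rest, so Bernoulli gives P_stag − P_static = ½ρv².
v = √(2ΔP/ρ) = √(2·136000/917.4) = 17.22 m/s.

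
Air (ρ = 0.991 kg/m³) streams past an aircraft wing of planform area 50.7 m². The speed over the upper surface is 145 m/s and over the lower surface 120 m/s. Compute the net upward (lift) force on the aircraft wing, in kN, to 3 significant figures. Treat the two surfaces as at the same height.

The faster flow above has the lower pressure; Bernoulli (same height) gives ΔP = ½ρ(v_up² − v_low²).
ΔP = ½·0.991·(145² − 120²) = 3280 Pa.
Lift = ΔP · A = 3280 × 50.7 = 166000 N.

F ≈ 166 kN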